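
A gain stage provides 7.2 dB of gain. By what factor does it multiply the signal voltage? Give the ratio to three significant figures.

2.29

Voltage ratio = 10^(dB/20).
10^(7.2/20) = 10^(0.3600) = 2.29.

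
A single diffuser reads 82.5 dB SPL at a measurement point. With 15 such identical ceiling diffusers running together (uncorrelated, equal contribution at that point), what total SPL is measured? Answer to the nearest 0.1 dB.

15 equal incoherent sources raise the level by 10·log₁₀(15) = 11.76 dB.
L_total = 82.5 + 11.76 = 94.3 dB SPL.

94.3 dB SPL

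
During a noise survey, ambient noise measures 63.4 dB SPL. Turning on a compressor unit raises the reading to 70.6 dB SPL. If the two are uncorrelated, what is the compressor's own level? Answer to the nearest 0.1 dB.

69.7 dB SPL

Remove the background by subtracting linear intensities:
L_src = 10·log₁₀(10^(70.6/10) − 10^(63.4/10)) = 10·log₁₀(9294000) = 69.7 dB SPL.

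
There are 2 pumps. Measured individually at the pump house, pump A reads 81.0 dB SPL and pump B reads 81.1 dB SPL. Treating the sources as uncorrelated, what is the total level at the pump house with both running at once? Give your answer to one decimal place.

Incoherent sources sum as intensities:
L_total = 10·log₁₀(10^(81.0/10) + 10^(81.1/10)) = 10·log₁₀(254700000) = 84.1 dB SPL.

84.1 dB SPL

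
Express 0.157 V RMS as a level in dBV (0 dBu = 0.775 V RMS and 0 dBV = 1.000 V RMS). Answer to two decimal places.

dBV = 20·log₁₀(V / 1.000 V).
20·log₁₀(0.157/1.000) = -16.08 dBV.

-16.08 dBV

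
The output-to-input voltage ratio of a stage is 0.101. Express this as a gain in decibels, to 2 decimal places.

Voltage ratio → dB uses the 20·log₁₀ form:
20·log₁₀(0.101) = -19.91 dB.

-19.91 dB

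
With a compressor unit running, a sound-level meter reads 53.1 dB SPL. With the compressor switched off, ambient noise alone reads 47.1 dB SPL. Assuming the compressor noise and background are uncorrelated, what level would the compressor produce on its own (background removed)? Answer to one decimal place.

Remove the background by subtracting linear intensities:
L_src = 10·log₁₀(10^(53.1/10) − 10^(47.1/10)) = 10·log₁₀(152900) = 51.8 dB SPL.

51.8 dB SPL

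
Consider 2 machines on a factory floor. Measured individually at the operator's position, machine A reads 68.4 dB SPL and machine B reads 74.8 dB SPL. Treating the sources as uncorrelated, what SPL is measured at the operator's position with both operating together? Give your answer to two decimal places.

Add the sources as powers (linear), then convert back to dB:
L_total = 10·log₁₀(10^(68.4/10) + 10^(74.8/10)) = 10·log₁₀(37120000) = 75.70 dB SPL.

75.70 dB SPL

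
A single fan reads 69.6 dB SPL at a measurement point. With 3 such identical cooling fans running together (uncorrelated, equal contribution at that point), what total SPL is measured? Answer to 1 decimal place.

74.4 dB SPL

3 equal incoherent sources raise the level by 10·log₁₀(3) = 4.77 dB.
L_total = 69.6 + 4.77 = 74.4 dB SPL.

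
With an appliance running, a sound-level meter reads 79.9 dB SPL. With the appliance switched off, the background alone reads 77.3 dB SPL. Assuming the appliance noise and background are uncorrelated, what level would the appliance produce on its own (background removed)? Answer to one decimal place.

76.4 dB SPL

Remove the background by subtracting linear intensities:
L_src = 10·log₁₀(10^(79.9/10) − 10^(77.3/10)) = 10·log₁₀(44020000) = 76.4 dB SPL.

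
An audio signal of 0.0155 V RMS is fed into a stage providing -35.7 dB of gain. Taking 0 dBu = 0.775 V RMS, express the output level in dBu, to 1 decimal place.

Input level: 20·log₁₀(0.0155/0.775) = -33.98 dBu.
Output: -33.98 − 35.7 = -69.7 dBu.

-69.7 dBu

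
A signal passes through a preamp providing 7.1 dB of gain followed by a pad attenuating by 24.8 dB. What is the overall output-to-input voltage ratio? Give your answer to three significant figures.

Net gain = 7.1 + (−24.8) = -17.7 dB.
Voltage ratio = 10^(-17.7/20) = 0.130.

0.130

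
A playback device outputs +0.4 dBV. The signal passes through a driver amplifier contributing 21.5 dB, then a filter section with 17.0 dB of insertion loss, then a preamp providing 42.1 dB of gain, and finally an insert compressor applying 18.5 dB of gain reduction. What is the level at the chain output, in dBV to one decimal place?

+28.5 dBV

In dB, series stages simply add:
+0.4 + 21.5 − 17.0 + 42.1 − 18.5 = +28.5 dBV.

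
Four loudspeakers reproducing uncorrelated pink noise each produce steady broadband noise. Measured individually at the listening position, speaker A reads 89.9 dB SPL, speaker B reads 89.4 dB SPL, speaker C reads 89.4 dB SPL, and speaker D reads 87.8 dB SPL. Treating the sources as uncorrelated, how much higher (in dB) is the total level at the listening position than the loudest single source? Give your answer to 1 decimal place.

5.3 dB

Incoherent sources sum as intensities:
L_total = 10·log₁₀(10^(89.9/10) + 10^(89.4/10) + 10^(89.4/10) + 10^(87.8/10)) = 95.21 dB SPL.
Excess over the loudest (89.9 dB): 95.21 − 89.9 = 5.3 dB.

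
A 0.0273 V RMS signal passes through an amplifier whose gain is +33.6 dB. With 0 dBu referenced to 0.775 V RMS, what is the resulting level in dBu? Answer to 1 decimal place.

Input level: 20·log₁₀(0.0273/0.775) = -29.06 dBu.
Output: -29.06 + 33.6 = +4.5 dBu.

+4.5 dBu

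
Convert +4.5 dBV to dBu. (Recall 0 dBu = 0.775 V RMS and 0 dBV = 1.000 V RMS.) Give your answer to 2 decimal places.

+6.71 dBu

The offset between the scales is 20·log₁₀(0.775/1.000) = −2.214 dB.
So dBu = +4.5 + 2.214 = +6.71 dBu.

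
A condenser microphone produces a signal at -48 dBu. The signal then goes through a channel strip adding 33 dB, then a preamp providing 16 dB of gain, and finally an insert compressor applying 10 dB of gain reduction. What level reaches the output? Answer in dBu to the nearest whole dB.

Gain stages sum in dB:
-48 + 33 + 16 − 10 = -9 dBu.

-9 dBu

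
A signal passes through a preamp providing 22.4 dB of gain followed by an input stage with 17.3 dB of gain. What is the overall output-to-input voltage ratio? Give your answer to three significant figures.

Net gain = 22.4 + 17.3 = 39.7 dB.
Voltage ratio = 10^(39.7/20) = 96.6.

96.6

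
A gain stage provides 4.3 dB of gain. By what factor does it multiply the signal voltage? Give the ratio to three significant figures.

Voltage ratio = 10^(dB/20).
10^(4.3/20) = 10^(0.2150) = 1.64.

1.64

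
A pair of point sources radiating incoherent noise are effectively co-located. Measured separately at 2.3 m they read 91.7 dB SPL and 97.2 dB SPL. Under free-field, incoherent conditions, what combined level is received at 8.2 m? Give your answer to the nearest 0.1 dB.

87.2 dB SPL

Combined at 2.3 m: 10·log₁₀(10^(91.7/10)+10^(97.2/10)) = 98.28 dB SPL.
Then apply −20·log₁₀(8.2/2.3) = -11.04 dB → 87.2 dB SPL.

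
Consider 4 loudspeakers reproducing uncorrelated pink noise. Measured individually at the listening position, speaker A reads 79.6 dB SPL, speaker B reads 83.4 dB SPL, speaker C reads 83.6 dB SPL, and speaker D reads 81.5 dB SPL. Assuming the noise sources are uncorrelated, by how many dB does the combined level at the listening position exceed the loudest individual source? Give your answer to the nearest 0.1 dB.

4.7 dB

Add the sources as powers (linear), then convert back to dB:
L_total = 10·log₁₀(10^(79.6/10) + 10^(83.4/10) + 10^(83.6/10) + 10^(81.5/10)) = 88.33 dB SPL.
Excess over the loudest (83.6 dB): 88.33 − 83.6 = 4.7 dB.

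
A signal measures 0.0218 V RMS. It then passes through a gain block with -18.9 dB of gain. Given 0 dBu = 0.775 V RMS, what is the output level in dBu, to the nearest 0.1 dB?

Input level: 20·log₁₀(0.0218/0.775) = -31.02 dBu.
Output: -31.02 − 18.9 = -49.9 dBu.

-49.9 dBu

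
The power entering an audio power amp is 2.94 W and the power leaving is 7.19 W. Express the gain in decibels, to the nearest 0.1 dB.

3.9 dB

Power ratio → dB uses the 10·log₁₀ form:
10·log₁₀(7.19/2.94) = 10·log₁₀(2.446) = 3.9 dB.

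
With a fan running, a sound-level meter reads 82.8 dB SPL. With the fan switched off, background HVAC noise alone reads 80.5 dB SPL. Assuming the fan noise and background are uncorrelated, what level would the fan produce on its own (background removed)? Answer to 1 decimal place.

Subtract intensities: L_src = 10·log₁₀(10^(L_total/10) − 10^(L_bg/10)).
L_src = 10·log₁₀(10^(82.8/10) − 10^(80.5/10)) = 10·log₁₀(78340000) = 78.9 dB SPL.

78.9 dB SPL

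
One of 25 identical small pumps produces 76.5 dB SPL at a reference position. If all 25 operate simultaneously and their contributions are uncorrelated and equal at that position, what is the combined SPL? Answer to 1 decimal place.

25 equal incoherent sources raise the level by 10·log₁₀(25) = 13.98 dB.
L_total = 76.5 + 13.98 = 90.5 dB SPL.

90.5 dB SPL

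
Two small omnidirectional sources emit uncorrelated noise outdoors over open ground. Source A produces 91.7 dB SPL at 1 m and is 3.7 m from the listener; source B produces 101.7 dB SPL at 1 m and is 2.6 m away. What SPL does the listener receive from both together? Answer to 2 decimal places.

93.61 dB SPL

At the listener: L_A = 91.7 − 20·log₁₀(3.7) = 80.336 dB; L_B = 101.7 − 20·log₁₀(2.6) = 93.401 dB.
Combined: 10·log₁₀(10^(80.336/10)+10^(93.401/10)) = 93.61 dB SPL.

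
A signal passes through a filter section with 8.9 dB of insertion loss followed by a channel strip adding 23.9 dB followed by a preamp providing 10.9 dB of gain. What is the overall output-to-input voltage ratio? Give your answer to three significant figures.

19.7

Net gain = (−8.9) + 23.9 + 10.9 = 25.9 dB.
Voltage ratio = 10^(25.9/20) = 19.7.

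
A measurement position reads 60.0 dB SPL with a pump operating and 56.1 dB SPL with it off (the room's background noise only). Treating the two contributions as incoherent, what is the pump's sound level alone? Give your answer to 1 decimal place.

Background correction is a power subtraction:
L_src = 10·log₁₀(10^(60.0/10) − 10^(56.1/10)) = 10·log₁₀(592600) = 57.7 dB SPL.

57.7 dB SPL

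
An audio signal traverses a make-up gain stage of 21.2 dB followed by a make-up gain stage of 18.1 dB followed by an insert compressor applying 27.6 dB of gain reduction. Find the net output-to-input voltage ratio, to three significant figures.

3.85

Net gain = 21.2 + 18.1 + (−27.6) = 11.7 dB.
Voltage ratio = 10^(11.7/20) = 3.85.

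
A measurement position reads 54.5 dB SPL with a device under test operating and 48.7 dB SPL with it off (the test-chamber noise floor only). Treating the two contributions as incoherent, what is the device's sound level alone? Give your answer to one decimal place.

53.2 dB SPL

Remove the background by subtracting linear intensities:
L_src = 10·log₁₀(10^(54.5/10) − 10^(48.7/10)) = 10·log₁₀(207700) = 53.2 dB SPL.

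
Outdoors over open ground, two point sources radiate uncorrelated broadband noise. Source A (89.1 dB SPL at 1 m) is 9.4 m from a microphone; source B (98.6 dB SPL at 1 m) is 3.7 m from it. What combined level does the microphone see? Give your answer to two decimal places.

At the listener: L_A = 89.1 − 20·log₁₀(9.4) = 69.637 dB; L_B = 98.6 − 20·log₁₀(3.7) = 87.236 dB.
Combined: 10·log₁₀(10^(69.637/10)+10^(87.236/10)) = 87.31 dB SPL.

87.31 dB SPL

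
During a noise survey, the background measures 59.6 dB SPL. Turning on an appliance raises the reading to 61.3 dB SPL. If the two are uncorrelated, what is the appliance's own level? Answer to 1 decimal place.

Remove the background by subtracting linear intensities:
L_src = 10·log₁₀(10^(61.3/10) − 10^(59.6/10)) = 10·log₁₀(437000) = 56.4 dB SPL.

56.4 dB SPL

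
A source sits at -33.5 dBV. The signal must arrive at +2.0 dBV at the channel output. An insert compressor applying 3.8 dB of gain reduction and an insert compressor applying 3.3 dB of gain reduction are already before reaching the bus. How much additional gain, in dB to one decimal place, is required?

42.6 dB

The required make-up gain is the shortfall in the dB sum.
G = +2.0 − (-33.5) + 3.8 + 3.3 = 42.6 dB.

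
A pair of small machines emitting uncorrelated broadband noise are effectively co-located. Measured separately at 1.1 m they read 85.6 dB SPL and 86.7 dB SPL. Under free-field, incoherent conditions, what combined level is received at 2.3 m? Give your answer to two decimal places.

82.79 dB SPL

Combined at 1.1 m: 10·log₁₀(10^(85.6/10)+10^(86.7/10)) = 89.195 dB SPL.
Then apply −20·log₁₀(2.3/1.1) = -6.407 dB → 82.79 dB SPL.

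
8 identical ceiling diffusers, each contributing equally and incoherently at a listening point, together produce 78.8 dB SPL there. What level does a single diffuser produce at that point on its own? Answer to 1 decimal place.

8 equal incoherent sources add 10·log₁₀(8) = 9.03 dB over one source.
L_one = 78.8 − 9.03 = 69.8 dB SPL.

69.8 dB SPL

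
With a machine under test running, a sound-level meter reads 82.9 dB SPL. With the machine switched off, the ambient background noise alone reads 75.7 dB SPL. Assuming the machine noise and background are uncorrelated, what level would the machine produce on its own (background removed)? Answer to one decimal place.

Remove the background by subtracting linear intensities:
L_src = 10·log₁₀(10^(82.9/10) − 10^(75.7/10)) = 10·log₁₀(157800000) = 82.0 dB SPL.

82.0 dB SPL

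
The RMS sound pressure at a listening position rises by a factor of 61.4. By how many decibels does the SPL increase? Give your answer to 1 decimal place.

35.8 dB

SPL change from a pressure ratio uses the 20·log₁₀ form:
20·log₁₀(61.4) = 35.8 dB.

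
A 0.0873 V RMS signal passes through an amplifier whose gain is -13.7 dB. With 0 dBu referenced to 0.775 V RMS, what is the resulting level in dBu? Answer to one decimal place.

-32.7 dBu

Input level: 20·log₁₀(0.0873/0.775) = -18.97 dBu.
Output: -18.97 − 13.7 = -32.7 dBu.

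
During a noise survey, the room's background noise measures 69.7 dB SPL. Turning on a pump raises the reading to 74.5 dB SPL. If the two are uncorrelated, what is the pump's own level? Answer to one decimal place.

Subtract intensities: L_src = 10·log₁₀(10^(L_total/10) − 10^(L_bg/10)).
L_src = 10·log₁₀(10^(74.5/10) − 10^(69.7/10)) = 10·log₁₀(18850000) = 72.8 dB SPL.

72.8 dB SPL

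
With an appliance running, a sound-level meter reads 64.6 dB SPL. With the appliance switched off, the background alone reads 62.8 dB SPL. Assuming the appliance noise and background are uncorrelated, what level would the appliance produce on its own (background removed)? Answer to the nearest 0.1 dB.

Subtract intensities: L_src = 10·log₁₀(10^(L_total/10) − 10^(L_bg/10)).
L_src = 10·log₁₀(10^(64.6/10) − 10^(62.8/10)) = 10·log₁₀(978600) = 59.9 dB SPL.

59.9 dB SPL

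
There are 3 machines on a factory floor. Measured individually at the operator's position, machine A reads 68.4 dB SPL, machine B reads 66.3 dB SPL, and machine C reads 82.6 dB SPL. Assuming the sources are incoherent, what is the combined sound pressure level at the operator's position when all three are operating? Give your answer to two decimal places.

Add the sources as powers (linear), then convert back to dB:
L_total = 10·log₁₀(10^(68.4/10) + 10^(66.3/10) + 10^(82.6/10)) = 10·log₁₀(193200000) = 82.86 dB SPL.

82.86 dB SPL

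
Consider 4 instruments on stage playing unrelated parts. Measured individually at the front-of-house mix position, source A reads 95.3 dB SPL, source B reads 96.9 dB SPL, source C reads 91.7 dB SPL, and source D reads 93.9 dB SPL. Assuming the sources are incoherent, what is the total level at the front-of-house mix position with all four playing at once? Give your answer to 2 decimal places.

Incoherent sources sum as intensities:
L_total = 10·log₁₀(10^(95.3/10) + 10^(96.9/10) + 10^(91.7/10) + 10^(93.9/10)) = 10·log₁₀(12220000000) = 100.87 dB SPL.

100.87 dB SPL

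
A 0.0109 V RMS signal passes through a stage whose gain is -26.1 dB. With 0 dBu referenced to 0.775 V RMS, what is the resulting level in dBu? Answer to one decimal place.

-63.1 dBu

Input level: 20·log₁₀(0.0109/0.775) = -37.04 dBu.
Output: -37.04 − 26.1 = -63.1 dBu.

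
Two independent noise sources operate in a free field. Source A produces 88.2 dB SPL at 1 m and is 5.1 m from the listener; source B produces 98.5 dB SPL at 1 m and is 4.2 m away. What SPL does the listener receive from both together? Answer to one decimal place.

86.3 dB SPL

At the listener: L_A = 88.2 − 20·log₁₀(5.1) = 74.05 dB; L_B = 98.5 − 20·log₁₀(4.2) = 86.04 dB.
Combined: 10·log₁₀(10^(74.05/10)+10^(86.04/10)) = 86.3 dB SPL.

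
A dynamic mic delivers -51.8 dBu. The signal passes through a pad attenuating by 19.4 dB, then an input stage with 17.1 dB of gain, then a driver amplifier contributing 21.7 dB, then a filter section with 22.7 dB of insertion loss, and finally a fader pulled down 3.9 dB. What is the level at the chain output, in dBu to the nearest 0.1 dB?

-59.0 dBu

In dB, series stages simply add:
-51.8 − 19.4 + 17.1 + 21.7 − 22.7 − 3.9 = -59.0 dBu.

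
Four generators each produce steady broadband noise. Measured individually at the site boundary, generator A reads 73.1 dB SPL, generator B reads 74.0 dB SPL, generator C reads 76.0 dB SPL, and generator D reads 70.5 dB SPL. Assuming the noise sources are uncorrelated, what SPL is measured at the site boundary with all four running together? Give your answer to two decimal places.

79.85 dB SPL

Incoherent sources sum as intensities:
L_total = 10·log₁₀(10^(73.1/10) + 10^(74.0/10) + 10^(76.0/10) + 10^(70.5/10)) = 10·log₁₀(96570000) = 79.85 dB SPL.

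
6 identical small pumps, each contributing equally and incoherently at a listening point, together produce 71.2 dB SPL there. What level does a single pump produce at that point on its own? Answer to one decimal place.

6 equal incoherent sources add 10·log₁₀(6) = 7.78 dB over one source.
L_one = 71.2 − 7.78 = 63.4 dB SPL.

63.4 dB SPL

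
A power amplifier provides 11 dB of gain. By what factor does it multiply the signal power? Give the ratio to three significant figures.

Power ratio = 10^(dB/10).
10^(11/10) = 10^(1.100) = 12.6.

12.6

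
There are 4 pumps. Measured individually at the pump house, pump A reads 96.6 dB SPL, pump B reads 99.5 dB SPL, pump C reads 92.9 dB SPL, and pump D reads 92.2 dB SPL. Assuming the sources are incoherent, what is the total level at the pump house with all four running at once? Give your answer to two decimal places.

Add the sources as powers (linear), then convert back to dB:
L_total = 10·log₁₀(10^(96.6/10) + 10^(99.5/10) + 10^(92.9/10) + 10^(92.2/10)) = 10·log₁₀(17093000000) = 102.33 dB SPL.

102.33 dB SPL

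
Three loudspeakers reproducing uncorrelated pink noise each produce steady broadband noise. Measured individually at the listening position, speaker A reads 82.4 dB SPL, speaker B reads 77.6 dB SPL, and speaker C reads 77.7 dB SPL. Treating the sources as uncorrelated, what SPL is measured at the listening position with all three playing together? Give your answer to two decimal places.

84.63 dB SPL

Incoherent sources sum as intensities:
L_total = 10·log₁₀(10^(82.4/10) + 10^(77.6/10) + 10^(77.7/10)) = 10·log₁₀(290200000) = 84.63 dB SPL.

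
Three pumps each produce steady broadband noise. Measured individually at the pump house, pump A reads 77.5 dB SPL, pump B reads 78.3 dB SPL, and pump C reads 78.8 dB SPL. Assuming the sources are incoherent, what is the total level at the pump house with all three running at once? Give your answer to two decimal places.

Add the sources as powers (linear), then convert back to dB:
L_total = 10·log₁₀(10^(77.5/10) + 10^(78.3/10) + 10^(78.8/10)) = 10·log₁₀(199700000) = 83.00 dB SPL.

83.00 dB SPL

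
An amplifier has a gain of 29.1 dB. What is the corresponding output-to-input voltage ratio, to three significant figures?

28.5

Voltage ratio = 10^(dB/20).
10^(29.1/20) = 10^(1.455) = 28.5.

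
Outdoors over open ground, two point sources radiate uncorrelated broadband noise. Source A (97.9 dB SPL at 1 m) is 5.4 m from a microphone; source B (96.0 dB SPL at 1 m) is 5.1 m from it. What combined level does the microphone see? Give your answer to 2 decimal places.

85.62 dB SPL

At the listener: L_A = 97.9 − 20·log₁₀(5.4) = 83.252 dB; L_B = 96.0 − 20·log₁₀(5.1) = 81.849 dB.
Combined: 10·log₁₀(10^(83.252/10)+10^(81.849/10)) = 85.62 dB SPL.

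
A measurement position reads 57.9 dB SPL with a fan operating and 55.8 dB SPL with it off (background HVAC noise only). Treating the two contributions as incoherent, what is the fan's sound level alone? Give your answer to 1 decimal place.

53.7 dB SPL

Background correction is a power subtraction:
L_src = 10·log₁₀(10^(57.9/10) − 10^(55.8/10)) = 10·log₁₀(236400) = 53.7 dB SPL.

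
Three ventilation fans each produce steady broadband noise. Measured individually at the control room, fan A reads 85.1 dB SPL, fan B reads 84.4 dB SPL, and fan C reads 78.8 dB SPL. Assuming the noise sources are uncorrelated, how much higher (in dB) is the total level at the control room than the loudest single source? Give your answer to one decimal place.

Add the sources as powers (linear), then convert back to dB:
L_total = 10·log₁₀(10^(85.1/10) + 10^(84.4/10) + 10^(78.8/10)) = 88.29 dB SPL.
Excess over the loudest (85.1 dB): 88.29 − 85.1 = 3.2 dB.

3.2 dB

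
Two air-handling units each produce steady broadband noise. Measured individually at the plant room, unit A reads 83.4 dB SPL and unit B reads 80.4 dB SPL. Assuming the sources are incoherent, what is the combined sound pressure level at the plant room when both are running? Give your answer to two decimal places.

85.16 dB SPL

Incoherent sources sum as intensities:
L_total = 10·log₁₀(10^(83.4/10) + 10^(80.4/10)) = 10·log₁₀(328400000) = 85.16 dB SPL.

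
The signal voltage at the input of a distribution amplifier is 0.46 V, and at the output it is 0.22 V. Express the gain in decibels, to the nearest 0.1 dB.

-6.4 dB

Voltage is an amplitude quantity, so gain = 20·log₁₀(V_out/V_in).
20·log₁₀(0.22/0.46) = 20·log₁₀(0.4783) = -6.4 dB.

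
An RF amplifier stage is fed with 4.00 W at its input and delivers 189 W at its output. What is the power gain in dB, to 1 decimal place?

16.7 dB

Power ratio → dB uses the 10·log₁₀ form:
10·log₁₀(189/4.00) = 10·log₁₀(47.25) = 16.7 dB.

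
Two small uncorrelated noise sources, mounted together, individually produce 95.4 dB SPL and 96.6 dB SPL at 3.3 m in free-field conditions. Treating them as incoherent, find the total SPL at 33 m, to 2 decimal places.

79.05 dB SPL

Combined at 3.3 m: 10·log₁₀(10^(95.4/10)+10^(96.6/10)) = 99.052 dB SPL.
Then apply −20·log₁₀(33/3.3) = -20.000 dB → 79.05 dB SPL.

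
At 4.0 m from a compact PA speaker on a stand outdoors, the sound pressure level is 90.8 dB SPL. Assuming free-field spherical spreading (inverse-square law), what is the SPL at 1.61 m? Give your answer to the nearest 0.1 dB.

98.7 dB SPL

Free-field point source: level drops by 20·log₁₀ of the distance ratio.
ΔL = −20·log₁₀(1.61/4.0) = 7.90 dB, so L₂ = 90.8 + (7.90) = 98.7 dB SPL.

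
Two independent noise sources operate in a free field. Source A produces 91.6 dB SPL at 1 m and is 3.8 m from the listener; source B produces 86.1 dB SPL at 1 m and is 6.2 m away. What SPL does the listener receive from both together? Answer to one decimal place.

At the listener: L_A = 91.6 − 20·log₁₀(3.8) = 80.00 dB; L_B = 86.1 − 20·log₁₀(6.2) = 70.25 dB.
Combined: 10·log₁₀(10^(80.00/10)+10^(70.25/10)) = 80.4 dB SPL.

80.4 dB SPL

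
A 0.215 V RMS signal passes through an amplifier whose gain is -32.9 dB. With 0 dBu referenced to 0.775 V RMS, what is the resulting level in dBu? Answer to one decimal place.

Input level: 20·log₁₀(0.215/0.775) = -11.14 dBu.
Output: -11.14 − 32.9 = -44.0 dBu.

-44.0 dBu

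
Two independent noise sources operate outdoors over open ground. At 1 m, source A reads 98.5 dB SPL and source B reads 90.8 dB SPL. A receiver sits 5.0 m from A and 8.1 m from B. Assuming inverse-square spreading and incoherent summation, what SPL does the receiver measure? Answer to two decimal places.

At the listener: L_A = 98.5 − 20·log₁₀(5.0) = 84.521 dB; L_B = 90.8 − 20·log₁₀(8.1) = 72.630 dB.
Combined: 10·log₁₀(10^(84.521/10)+10^(72.630/10)) = 84.79 dB SPL.

84.79 dB SPL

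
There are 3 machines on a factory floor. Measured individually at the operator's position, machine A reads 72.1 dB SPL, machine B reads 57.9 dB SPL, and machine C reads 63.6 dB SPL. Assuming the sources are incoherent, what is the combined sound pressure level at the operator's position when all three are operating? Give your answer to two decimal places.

72.82 dB SPL

Uncorrelated sources add in intensity (power), not in dB.
L_total = 10·log₁₀(10^(72.1/10) + 10^(57.9/10) + 10^(63.6/10)) = 10·log₁₀(19130000) = 72.82 dB SPL.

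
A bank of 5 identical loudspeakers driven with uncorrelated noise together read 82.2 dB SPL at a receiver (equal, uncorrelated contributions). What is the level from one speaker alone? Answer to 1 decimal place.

5 equal incoherent sources add 10·log₁₀(5) = 6.99 dB over one source.
L_one = 82.2 − 6.99 = 75.2 dB SPL.

75.2 dB SPL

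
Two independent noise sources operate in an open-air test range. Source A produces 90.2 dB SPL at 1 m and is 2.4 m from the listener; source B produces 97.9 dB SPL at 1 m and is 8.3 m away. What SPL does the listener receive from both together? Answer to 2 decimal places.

At the listener: L_A = 90.2 − 20·log₁₀(2.4) = 82.596 dB; L_B = 97.9 − 20·log₁₀(8.3) = 79.518 dB.
Combined: 10·log₁₀(10^(82.596/10)+10^(79.518/10)) = 84.33 dB SPL.

84.33 dB SPL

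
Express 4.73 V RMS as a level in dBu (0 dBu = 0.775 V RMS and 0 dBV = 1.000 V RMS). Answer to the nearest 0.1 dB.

dBu = 20·log₁₀(V / 0.775 V).
20·log₁₀(4.73/0.775) = +15.7 dBu.

+15.7 dBu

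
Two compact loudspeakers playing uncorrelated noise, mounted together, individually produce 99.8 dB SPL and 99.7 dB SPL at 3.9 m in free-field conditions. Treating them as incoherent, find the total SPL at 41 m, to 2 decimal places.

Combined at 3.9 m: 10·log₁₀(10^(99.8/10)+10^(99.7/10)) = 102.761 dB SPL.
Then apply −20·log₁₀(41/3.9) = -20.434 dB → 82.33 dB SPL.

82.33 dB SPL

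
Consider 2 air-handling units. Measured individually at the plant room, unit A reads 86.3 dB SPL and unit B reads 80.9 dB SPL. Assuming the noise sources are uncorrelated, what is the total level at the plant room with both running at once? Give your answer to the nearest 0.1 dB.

87.4 dB SPL

Incoherent sources sum as intensities:
L_total = 10·log₁₀(10^(86.3/10) + 10^(80.9/10)) = 10·log₁₀(549600000) = 87.4 dB SPL.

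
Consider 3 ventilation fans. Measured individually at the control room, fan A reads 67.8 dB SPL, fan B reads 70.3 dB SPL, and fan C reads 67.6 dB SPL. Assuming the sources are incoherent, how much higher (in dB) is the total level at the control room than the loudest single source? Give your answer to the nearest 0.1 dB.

Incoherent sources sum as intensities:
L_total = 10·log₁₀(10^(67.8/10) + 10^(70.3/10) + 10^(67.6/10)) = 73.52 dB SPL.
Excess over the loudest (70.3 dB): 73.52 − 70.3 = 3.2 dB.

3.2 dB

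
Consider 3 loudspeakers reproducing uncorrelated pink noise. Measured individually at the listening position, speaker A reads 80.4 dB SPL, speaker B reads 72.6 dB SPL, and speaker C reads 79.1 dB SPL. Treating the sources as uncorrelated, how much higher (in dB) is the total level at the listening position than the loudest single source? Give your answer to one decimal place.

Uncorrelated sources add in intensity (power), not in dB.
L_total = 10·log₁₀(10^(80.4/10) + 10^(72.6/10) + 10^(79.1/10)) = 83.20 dB SPL.
Excess over the loudest (80.4 dB): 83.20 − 80.4 = 2.8 dB.

2.8 dB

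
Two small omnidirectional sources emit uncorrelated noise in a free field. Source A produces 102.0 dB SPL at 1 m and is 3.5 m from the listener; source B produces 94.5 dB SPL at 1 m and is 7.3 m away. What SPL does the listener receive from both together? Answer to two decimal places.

At the listener: L_A = 102.0 − 20·log₁₀(3.5) = 91.119 dB; L_B = 94.5 − 20·log₁₀(7.3) = 77.234 dB.
Combined: 10·log₁₀(10^(91.119/10)+10^(77.234/10)) = 91.29 dB SPL.

91.29 dB SPL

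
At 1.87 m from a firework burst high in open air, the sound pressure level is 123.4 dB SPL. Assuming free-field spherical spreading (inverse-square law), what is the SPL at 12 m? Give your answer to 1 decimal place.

Inverse-square spreading gives ΔL = −20·log₁₀(d₂/d₁).
ΔL = −20·log₁₀(12/1.87) = -16.15 dB, so L₂ = 123.4 + (-16.15) = 107.3 dB SPL.

107.3 dB SPL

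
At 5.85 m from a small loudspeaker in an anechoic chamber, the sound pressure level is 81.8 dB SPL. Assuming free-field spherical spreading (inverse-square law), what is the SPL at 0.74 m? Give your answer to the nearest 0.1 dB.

99.8 dB SPL

Inverse-square spreading gives ΔL = −20·log₁₀(d₂/d₁).
ΔL = −20·log₁₀(0.74/5.85) = 17.96 dB, so L₂ = 81.8 + (17.96) = 99.8 dB SPL.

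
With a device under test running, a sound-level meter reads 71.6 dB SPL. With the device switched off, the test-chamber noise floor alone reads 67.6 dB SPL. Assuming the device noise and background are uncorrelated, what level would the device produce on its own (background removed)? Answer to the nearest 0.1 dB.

69.4 dB SPL

Background correction is a power subtraction:
L_src = 10·log₁₀(10^(71.6/10) − 10^(67.6/10)) = 10·log₁₀(8700000) = 69.4 dB SPL.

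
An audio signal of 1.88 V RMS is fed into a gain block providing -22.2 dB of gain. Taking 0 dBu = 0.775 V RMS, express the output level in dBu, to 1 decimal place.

-14.5 dBu

Input level: 20·log₁₀(1.88/0.775) = 7.70 dBu.
Output: 7.70 − 22.2 = -14.5 dBu.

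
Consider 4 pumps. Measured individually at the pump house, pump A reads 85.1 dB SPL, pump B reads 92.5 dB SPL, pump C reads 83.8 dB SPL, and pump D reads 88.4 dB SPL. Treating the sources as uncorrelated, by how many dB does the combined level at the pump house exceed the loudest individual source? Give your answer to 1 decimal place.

2.3 dB

Incoherent sources sum as intensities:
L_total = 10·log₁₀(10^(85.1/10) + 10^(92.5/10) + 10^(83.8/10) + 10^(88.4/10)) = 94.82 dB SPL.
Excess over the loudest (92.5 dB): 94.82 − 92.5 = 2.3 dB.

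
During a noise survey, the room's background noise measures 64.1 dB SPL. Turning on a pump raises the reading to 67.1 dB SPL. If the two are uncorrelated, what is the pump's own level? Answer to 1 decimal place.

64.1 dB SPL

Background correction is a power subtraction:
L_src = 10·log₁₀(10^(67.1/10) − 10^(64.1/10)) = 10·log₁₀(2558000) = 64.1 dB SPL.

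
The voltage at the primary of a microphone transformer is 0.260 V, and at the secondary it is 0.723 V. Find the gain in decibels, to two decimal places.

8.88 dB

For a voltage ratio, dB = 20·log₁₀(V₂/V₁).
20·log₁₀(0.723/0.260) = 20·log₁₀(2.781) = 8.88 dB.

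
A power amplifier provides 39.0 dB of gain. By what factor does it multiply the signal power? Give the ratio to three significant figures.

7940

Power ratio = 10^(dB/10).
10^(39.0/10) = 10^(3.900) = 7940.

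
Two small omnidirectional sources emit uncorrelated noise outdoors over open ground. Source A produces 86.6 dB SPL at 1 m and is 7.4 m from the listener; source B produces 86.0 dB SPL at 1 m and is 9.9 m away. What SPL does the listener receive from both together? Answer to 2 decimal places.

70.94 dB SPL

At the listener: L_A = 86.6 − 20·log₁₀(7.4) = 69.215 dB; L_B = 86.0 − 20·log₁₀(9.9) = 66.087 dB.
Combined: 10·log₁₀(10^(69.215/10)+10^(66.087/10)) = 70.94 dB SPL.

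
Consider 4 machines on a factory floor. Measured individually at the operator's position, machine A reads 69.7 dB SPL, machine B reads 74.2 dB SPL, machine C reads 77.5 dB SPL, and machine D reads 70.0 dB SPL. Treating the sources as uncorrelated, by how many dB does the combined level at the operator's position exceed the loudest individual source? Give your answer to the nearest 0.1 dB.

2.6 dB

Add the sources as powers (linear), then convert back to dB:
L_total = 10·log₁₀(10^(69.7/10) + 10^(74.2/10) + 10^(77.5/10) + 10^(70.0/10)) = 80.08 dB SPL.
Excess over the loudest (77.5 dB): 80.08 − 77.5 = 2.6 dB.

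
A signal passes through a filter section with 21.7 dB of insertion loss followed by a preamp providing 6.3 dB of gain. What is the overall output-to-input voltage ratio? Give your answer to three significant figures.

0.170

Net gain = (−21.7) + 6.3 = -15.4 dB.
Voltage ratio = 10^(-15.4/20) = 0.170.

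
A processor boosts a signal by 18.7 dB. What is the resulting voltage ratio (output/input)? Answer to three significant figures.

8.61

Voltage ratio = 10^(dB/20).
10^(18.7/20) = 10^(0.9350) = 8.61.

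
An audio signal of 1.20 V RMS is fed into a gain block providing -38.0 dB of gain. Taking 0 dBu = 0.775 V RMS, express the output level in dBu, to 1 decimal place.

-34.2 dBu

Input level: 20·log₁₀(1.20/0.775) = 3.80 dBu.
Output: 3.80 − 38.0 = -34.2 dBu.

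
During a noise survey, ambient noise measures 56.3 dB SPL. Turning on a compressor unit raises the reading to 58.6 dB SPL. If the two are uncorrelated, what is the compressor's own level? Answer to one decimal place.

54.7 dB SPL

Background correction is a power subtraction:
L_src = 10·log₁₀(10^(58.6/10) − 10^(56.3/10)) = 10·log₁₀(297900) = 54.7 dB SPL.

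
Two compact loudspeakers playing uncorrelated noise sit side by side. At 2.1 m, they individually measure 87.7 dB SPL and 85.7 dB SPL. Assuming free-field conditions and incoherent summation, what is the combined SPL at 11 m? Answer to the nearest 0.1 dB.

Combined at 2.1 m: 10·log₁₀(10^(87.7/10)+10^(85.7/10)) = 89.82 dB SPL.
Then apply −20·log₁₀(11/2.1) = -14.38 dB → 75.4 dB SPL.

75.4 dB SPL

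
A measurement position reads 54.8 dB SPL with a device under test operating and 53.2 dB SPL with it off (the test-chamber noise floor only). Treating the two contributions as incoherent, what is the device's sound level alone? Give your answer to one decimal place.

Subtract intensities: L_src = 10·log₁₀(10^(L_total/10) − 10^(L_bg/10)).
L_src = 10·log₁₀(10^(54.8/10) − 10^(53.2/10)) = 10·log₁₀(93070) = 49.7 dB SPL.

49.7 dB SPL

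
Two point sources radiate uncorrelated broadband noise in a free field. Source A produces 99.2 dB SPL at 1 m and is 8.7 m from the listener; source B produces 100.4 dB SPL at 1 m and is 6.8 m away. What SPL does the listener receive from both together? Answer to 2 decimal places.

At the listener: L_A = 99.2 − 20·log₁₀(8.7) = 80.410 dB; L_B = 100.4 − 20·log₁₀(6.8) = 83.750 dB.
Combined: 10·log₁₀(10^(80.410/10)+10^(83.750/10)) = 85.40 dB SPL.

85.40 dB SPL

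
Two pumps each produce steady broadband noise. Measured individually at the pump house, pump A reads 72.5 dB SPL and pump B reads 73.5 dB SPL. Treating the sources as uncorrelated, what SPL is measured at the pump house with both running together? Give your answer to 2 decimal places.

Uncorrelated sources add in intensity (power), not in dB.
L_total = 10·log₁₀(10^(72.5/10) + 10^(73.5/10)) = 10·log₁₀(40170000) = 76.04 dB SPL.

76.04 dB SPL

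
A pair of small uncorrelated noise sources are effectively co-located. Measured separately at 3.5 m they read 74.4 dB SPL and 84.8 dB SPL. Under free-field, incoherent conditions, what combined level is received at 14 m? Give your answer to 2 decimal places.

73.14 dB SPL

Combined at 3.5 m: 10·log₁₀(10^(74.4/10)+10^(84.8/10)) = 85.179 dB SPL.
Then apply −20·log₁₀(14/3.5) = -12.041 dB → 73.14 dB SPL.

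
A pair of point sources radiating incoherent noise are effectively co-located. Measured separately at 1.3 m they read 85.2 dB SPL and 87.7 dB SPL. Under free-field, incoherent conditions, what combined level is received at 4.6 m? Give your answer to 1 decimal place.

Combined at 1.3 m: 10·log₁₀(10^(85.2/10)+10^(87.7/10)) = 89.64 dB SPL.
Then apply −20·log₁₀(4.6/1.3) = -10.98 dB → 78.7 dB SPL.

78.7 dB SPL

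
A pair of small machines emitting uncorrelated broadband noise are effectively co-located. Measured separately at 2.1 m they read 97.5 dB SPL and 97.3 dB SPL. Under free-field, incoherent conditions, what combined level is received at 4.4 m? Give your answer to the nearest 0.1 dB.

Combined at 2.1 m: 10·log₁₀(10^(97.5/10)+10^(97.3/10)) = 100.41 dB SPL.
Then apply −20·log₁₀(4.4/2.1) = -6.42 dB → 94.0 dB SPL.

94.0 dB SPL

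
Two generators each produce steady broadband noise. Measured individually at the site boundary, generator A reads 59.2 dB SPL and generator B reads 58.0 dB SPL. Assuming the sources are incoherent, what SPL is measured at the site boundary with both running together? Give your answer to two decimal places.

Add the sources as powers (linear), then convert back to dB:
L_total = 10·log₁₀(10^(59.2/10) + 10^(58.0/10)) = 10·log₁₀(1463000) = 61.65 dB SPL.

61.65 dB SPL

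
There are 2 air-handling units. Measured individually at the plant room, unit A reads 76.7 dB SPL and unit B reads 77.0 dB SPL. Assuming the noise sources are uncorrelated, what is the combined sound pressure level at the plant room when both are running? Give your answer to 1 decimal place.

Add the sources as powers (linear), then convert back to dB:
L_total = 10·log₁₀(10^(76.7/10) + 10^(77.0/10)) = 10·log₁₀(96890000) = 79.9 dB SPL.

79.9 dB SPL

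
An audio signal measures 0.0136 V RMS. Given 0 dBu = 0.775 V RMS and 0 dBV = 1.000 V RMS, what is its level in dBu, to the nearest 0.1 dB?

-35.1 dBu

dBu = 20·log₁₀(V / 0.775 V).
20·log₁₀(0.0136/0.775) = -35.1 dBu.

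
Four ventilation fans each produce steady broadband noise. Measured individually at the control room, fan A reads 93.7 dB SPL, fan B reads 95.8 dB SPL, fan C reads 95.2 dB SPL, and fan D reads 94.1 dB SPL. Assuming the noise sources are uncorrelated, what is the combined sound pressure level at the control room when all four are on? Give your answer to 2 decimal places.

Add the sources as powers (linear), then convert back to dB:
L_total = 10·log₁₀(10^(93.7/10) + 10^(95.8/10) + 10^(95.2/10) + 10^(94.1/10)) = 10·log₁₀(12028000000) = 100.80 dB SPL.

100.80 dB SPL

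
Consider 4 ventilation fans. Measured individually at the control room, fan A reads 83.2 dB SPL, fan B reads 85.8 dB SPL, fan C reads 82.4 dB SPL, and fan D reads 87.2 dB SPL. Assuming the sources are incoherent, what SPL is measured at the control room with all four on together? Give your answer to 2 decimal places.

Uncorrelated sources add in intensity (power), not in dB.
L_total = 10·log₁₀(10^(83.2/10) + 10^(85.8/10) + 10^(82.4/10) + 10^(87.2/10)) = 10·log₁₀(1288000000) = 91.10 dB SPL.

91.10 dB SPL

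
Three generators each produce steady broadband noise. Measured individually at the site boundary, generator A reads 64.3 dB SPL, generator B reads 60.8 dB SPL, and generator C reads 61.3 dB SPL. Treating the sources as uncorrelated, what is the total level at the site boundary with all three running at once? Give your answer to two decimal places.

67.20 dB SPL

Uncorrelated sources add in intensity (power), not in dB.
L_total = 10·log₁₀(10^(64.3/10) + 10^(60.8/10) + 10^(61.3/10)) = 10·log₁₀(5243000) = 67.20 dB SPL.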